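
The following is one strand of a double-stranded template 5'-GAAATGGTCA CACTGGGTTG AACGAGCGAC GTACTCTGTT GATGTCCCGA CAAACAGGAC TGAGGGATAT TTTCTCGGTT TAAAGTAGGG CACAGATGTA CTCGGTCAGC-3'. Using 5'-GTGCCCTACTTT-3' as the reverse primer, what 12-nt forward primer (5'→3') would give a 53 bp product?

5'-GATGTCCCGACA-3'

The reverse primer's reverse complement AAAGTAGGGCAC matches the template at positions 82–93, so the product ends at position 93.
A 53 bp product then starts at position 93 − 53 + 1 = 41.
The forward primer is identical to the top strand there: GATGTCCCGACA.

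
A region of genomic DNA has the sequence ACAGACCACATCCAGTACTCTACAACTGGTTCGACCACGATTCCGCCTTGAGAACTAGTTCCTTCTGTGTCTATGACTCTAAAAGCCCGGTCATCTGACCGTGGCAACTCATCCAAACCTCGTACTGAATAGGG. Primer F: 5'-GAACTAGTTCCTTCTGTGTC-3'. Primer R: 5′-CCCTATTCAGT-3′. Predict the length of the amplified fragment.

Scanning the template, GAACTAGTTCCTTCTGTGTC occurs at positions 52–71; this primer anneals to the bottom strand there with its 3' end pointing downstream.
Taking the reverse complement of CCCTATTCAGT gives ACTGAATAGGG, found at positions 124–134 on the template; the primer anneals here to the top strand with its 3' end pointing upstream.
The product runs from position 52 to position 134, so its length is 134 − 52 + 1 = 83 bp.

83 bp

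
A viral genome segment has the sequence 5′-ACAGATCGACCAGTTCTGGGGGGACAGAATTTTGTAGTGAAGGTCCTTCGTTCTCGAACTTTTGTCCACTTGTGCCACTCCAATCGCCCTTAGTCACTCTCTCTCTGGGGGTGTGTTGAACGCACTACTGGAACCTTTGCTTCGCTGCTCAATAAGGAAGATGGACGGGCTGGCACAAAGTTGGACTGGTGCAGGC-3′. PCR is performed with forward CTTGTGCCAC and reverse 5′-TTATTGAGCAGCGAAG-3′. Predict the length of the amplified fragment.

Forward primer CTTGTGCCAC is found on the top strand at positions 69–78.
The reverse primer's reverse complement is CTTCGCTGCTCAATAA, which matches the template at positions 140–155.
Amplicon spans positions 69–155: 87 bp.

87 bp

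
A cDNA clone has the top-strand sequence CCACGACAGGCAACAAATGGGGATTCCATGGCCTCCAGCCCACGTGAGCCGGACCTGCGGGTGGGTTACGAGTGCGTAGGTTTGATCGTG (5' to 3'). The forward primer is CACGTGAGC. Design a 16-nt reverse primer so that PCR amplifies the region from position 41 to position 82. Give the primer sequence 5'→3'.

The product's 3' end on the top strand is position 82.
The reverse primer anneals to the top strand over positions 67–82, i.e. to TACGAGTGCGTAGGTT.
Its sequence written 5'→3' is the reverse complement: AACCTACGCACTCGTA.

5'-AACCTACGCACTCGTA-3'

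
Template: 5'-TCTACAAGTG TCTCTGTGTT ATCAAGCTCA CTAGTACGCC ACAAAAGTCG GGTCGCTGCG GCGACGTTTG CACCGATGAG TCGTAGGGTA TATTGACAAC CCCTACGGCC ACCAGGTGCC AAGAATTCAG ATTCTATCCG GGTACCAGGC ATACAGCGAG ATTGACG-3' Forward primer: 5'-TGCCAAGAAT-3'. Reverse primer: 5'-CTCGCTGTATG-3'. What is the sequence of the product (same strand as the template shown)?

5'-TGCCAAGAATTCAGATTCTATCCGGGTACCAGGCATACAGCGAG-3'

The forward primer matches the template at positions 117–126.
Taking the reverse complement of CTCGCTGTATG gives CATACAGCGAG, found at positions 150–160 on the template; the primer anneals here to the top strand with its 3' end pointing upstream.
The product is the template from position 117 through 160 (44 bp).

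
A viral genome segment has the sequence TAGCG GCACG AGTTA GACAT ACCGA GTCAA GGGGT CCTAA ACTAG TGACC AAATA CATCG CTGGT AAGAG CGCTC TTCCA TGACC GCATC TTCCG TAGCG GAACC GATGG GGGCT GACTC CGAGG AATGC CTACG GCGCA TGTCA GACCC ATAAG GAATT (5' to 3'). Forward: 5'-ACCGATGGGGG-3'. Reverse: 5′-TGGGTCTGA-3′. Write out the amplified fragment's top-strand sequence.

5'-ACCGATGGGGGCTGACTCCGAGGAATGCCTACGGCGCATGTCAGACCCA-3'

Forward primer ACCGATGGGGG is found on the top strand at positions 103–113.
Reverse complement of the reverse primer: TCAGACCCA. This occurs on the top strand at positions 143–151.
The product is the template from position 103 through 151 (49 bp).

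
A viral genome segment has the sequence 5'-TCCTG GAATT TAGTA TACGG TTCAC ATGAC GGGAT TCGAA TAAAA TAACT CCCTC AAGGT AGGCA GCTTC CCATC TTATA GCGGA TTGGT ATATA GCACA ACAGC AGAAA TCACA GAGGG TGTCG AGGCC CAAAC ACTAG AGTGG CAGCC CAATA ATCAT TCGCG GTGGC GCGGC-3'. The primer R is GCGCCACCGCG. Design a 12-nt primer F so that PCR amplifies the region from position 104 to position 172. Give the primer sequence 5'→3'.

5'-GCAGAAATCACA-3'

The reverse primer's reverse complement CGCGGTGGCGC matches the template at positions 162–172; the product starts at position 104.
The forward primer is identical to the top strand over positions 104–115: GCAGAAATCACA.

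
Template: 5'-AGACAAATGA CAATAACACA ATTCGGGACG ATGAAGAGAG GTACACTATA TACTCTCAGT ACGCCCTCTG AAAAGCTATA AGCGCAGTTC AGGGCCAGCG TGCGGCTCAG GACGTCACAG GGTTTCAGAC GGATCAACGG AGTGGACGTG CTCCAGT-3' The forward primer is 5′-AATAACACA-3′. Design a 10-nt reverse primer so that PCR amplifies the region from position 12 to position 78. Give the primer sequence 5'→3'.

The product's 3' end on the top strand is position 78.
The reverse primer anneals to the top strand over positions 69–78, i.e. to TGAAAAGCTA.
Its sequence written 5'→3' is the reverse complement: TAGCTTTTCA.

5'-TAGCTTTTCA-3'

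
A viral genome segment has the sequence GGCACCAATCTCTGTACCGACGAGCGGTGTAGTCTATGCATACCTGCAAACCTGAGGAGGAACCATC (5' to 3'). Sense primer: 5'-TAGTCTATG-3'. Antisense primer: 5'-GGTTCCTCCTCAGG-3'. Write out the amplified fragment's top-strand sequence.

5'-TAGTCTATGCATACCTGCAAACCTGAGGAGGAACC-3'

Scanning the template, TAGTCTATG occurs at positions 30–38; this primer anneals to the bottom strand there with its 3' end pointing downstream.
The reverse primer's reverse complement is CCTGAGGAGGAACC, which matches the template at positions 51–64.
The product is the template from position 30 through 64 (35 bp).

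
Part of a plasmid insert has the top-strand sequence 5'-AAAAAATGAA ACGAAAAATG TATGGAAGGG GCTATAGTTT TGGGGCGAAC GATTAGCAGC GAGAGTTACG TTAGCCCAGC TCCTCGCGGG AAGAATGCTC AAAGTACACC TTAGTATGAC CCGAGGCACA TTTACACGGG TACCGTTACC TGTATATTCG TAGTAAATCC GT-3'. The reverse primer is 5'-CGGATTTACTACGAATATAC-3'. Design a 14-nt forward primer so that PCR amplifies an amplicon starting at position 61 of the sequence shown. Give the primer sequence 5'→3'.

The reverse primer's reverse complement GTATATTCGTAGTAAATCCG matches the template at positions 152–171; the product starts at position 61.
The forward primer is identical to the top strand over positions 61–74: GAGAGTTACGTTAG.

5'-GAGAGTTACGTTAG-3'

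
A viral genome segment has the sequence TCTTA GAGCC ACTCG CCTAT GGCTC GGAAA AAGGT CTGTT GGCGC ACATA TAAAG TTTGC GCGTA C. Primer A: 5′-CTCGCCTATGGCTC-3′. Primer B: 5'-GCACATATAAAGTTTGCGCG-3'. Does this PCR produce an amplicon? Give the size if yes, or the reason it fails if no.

Primer A (CTCGCCTATGGCTC) matches the top strand at positions 12–25 (3' end points downstream).
Primer B (GCACATATAAAGTTTGCGCG) also matches the top strand directly, at positions 44–63 — its reverse complement CGCGCAAACTTTATATGTGC is not present.
Both primers anneal to the bottom strand with 3' ends pointing the same way, so neither can prime synthesis back toward the other.

No product — both primers anneal to the same strand and extend in the same direction.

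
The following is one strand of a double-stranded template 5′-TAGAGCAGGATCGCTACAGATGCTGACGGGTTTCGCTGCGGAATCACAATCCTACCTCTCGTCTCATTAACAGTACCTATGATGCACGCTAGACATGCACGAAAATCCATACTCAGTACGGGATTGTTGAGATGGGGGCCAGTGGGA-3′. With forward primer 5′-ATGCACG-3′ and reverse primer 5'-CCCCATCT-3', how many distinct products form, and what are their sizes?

The forward primer ATGCACG matches the top strand at positions 82–88, 95–101.
The reverse primer's reverse complement is AGATGGGG, matching at positions 130–137.
Each forward site pairs with the reverse site to give a product ending at position 137: sizes 56, 43 bp.

Two products: 56 bp, 43 bp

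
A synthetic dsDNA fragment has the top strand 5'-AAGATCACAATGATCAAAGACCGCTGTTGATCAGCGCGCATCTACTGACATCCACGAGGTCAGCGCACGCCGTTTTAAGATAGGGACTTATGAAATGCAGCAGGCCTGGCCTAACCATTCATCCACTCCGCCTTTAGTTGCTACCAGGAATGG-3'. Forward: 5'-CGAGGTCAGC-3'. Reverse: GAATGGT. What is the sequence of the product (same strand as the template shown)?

5'-CGAGGTCAGCGCACGCCGTTTTAAGATAGGGACTTATGAAATGCAGCAGGCCTGGCCTAACCATTC-3'

Scanning the template, CGAGGTCAGC occurs at positions 55–64; this primer anneals to the bottom strand there with its 3' end pointing downstream.
Reverse complement of the reverse primer: ACCATTC. This occurs on the top strand at positions 114–120.
The product is the template from position 55 through 120 (66 bp).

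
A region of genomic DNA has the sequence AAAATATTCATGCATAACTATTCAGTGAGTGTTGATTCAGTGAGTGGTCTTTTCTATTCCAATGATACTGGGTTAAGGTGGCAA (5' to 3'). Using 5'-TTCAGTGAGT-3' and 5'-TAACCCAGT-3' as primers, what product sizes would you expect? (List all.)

The forward primer TTCAGTGAGT matches the top strand at positions 21–30, 36–45.
The reverse primer's reverse complement is ACTGGGTTA, matching at positions 67–75.
Each forward site pairs with the reverse site to give a product ending at position 75: sizes 55, 40 bp.

55 bp, 40 bp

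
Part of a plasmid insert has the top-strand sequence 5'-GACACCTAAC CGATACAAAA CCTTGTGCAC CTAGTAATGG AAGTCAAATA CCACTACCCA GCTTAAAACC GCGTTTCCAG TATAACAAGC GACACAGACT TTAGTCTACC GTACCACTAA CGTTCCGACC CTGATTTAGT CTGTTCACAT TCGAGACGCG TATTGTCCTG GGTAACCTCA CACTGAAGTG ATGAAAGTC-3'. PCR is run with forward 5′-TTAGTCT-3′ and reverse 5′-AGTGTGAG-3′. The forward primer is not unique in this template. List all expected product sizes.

The forward primer TTAGTCT matches the top strand at positions 101–107, 136–142.
The reverse primer's reverse complement is CTCACACT, matching at positions 177–184.
Each forward site pairs with the reverse site to give a product ending at position 184: sizes 84, 49 bp.

84 bp, 49 bp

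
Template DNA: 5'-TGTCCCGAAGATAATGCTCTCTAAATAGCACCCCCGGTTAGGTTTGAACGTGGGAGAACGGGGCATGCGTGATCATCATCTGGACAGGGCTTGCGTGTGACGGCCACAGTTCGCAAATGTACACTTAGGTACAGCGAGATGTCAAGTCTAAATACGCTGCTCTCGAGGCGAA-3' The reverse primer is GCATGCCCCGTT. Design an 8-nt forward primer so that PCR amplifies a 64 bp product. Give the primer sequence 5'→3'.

The reverse primer's reverse complement AACGGGGCATGC matches the template at positions 57–68, so the product ends at position 68.
A 64 bp product then starts at position 68 − 64 + 1 = 5.
The forward primer is identical to the top strand there: CCGAAGAT.

5'-CCGAAGAT-3'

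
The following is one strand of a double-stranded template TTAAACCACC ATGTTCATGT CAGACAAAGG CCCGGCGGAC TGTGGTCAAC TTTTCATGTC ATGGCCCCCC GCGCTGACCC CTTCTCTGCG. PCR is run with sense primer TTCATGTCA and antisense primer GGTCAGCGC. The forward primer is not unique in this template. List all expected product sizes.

The forward primer TTCATGTCA matches the top strand at positions 14–22, 53–61.
The reverse primer's reverse complement is GCGCTGACC, matching at positions 71–79.
Each forward site pairs with the reverse site to give a product ending at position 79: sizes 66, 27 bp.

66 bp, 27 bp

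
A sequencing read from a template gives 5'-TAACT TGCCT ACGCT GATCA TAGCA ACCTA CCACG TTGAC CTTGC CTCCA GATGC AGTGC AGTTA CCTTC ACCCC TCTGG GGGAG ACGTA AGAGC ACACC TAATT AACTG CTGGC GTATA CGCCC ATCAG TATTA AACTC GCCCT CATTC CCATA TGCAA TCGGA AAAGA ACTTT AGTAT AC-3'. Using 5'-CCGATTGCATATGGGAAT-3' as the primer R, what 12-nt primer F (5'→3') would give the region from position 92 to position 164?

The reverse primer's reverse complement ATTCCCATATGCAATCGG matches the template at positions 147–164; the product starts at position 92.
The forward primer is identical to the top strand over positions 92–103: GAGCACACCTAA.

5'-GAGCACACCTAA-3'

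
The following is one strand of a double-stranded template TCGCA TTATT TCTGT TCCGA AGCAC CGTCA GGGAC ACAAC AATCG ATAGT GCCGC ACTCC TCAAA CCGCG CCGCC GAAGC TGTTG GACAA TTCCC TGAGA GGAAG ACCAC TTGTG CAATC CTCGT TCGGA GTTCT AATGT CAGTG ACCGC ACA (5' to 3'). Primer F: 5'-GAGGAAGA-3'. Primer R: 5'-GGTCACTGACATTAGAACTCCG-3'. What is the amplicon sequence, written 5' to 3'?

Forward primer GAGGAAGA is found on the top strand at positions 99–106.
Taking the reverse complement of GGTCACTGACATTAGAACTCCG gives CGGAGTTCTAATGTCAGTGACC, found at positions 127–148 on the template; the primer anneals here to the top strand with its 3' end pointing upstream.
The product is the template from position 99 through 148 (50 bp).

5'-GAGGAAGACCACTTGTGCAATCCTCGTTCGGAGTTCTAATGTCAGTGACC-3'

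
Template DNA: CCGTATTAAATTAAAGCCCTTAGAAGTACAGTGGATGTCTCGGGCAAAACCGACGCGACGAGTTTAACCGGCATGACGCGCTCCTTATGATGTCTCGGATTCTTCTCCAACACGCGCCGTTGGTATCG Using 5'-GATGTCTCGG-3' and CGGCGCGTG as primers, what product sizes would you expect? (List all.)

86 bp, 31 bp

The forward primer GATGTCTCGG matches the top strand at positions 34–43, 89–98.
The reverse primer's reverse complement is CACGCGCCG, matching at positions 111–119.
Each forward site pairs with the reverse site to give a product ending at position 119: sizes 86, 31 bp.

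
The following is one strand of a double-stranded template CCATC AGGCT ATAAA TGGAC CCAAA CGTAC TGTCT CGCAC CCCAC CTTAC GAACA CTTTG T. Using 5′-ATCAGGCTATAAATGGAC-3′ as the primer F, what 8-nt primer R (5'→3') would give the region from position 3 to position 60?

5'-CAAAGTGT-3'

The product's 3' end on the top strand is position 60.
The reverse primer anneals to the top strand over positions 53–60, i.e. to ACACTTTG.
Its sequence written 5'→3' is the reverse complement: CAAAGTGT.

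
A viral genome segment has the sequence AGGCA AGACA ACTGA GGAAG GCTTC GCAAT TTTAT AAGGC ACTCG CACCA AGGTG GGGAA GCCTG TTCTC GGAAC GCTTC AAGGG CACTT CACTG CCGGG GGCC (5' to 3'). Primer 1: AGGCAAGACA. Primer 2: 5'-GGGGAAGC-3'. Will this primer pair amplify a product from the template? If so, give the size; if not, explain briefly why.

No product — both primers anneal to the same strand and extend in the same direction.

Primer 1 (AGGCAAGACA) matches the top strand at positions 1–10 (3' end points downstream).
Primer 2 (GGGGAAGC) also matches the top strand directly, at positions 55–62 — its reverse complement GCTTCCCC is not present.
Both primers anneal to the bottom strand with 3' ends pointing the same way, so neither can prime synthesis back toward the other.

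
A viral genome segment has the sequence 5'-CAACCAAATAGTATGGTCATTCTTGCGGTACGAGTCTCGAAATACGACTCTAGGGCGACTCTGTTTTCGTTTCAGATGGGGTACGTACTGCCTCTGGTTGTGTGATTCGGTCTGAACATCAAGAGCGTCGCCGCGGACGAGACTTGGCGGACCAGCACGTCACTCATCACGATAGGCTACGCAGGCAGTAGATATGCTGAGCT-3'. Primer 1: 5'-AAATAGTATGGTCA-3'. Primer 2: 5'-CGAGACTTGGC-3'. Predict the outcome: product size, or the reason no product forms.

No product — both primers anneal to the same strand and extend in the same direction.

Primer 1 (AAATAGTATGGTCA) matches the top strand at positions 6–19 (3' end points downstream).
Primer 2 (CGAGACTTGGC) also matches the top strand directly, at positions 138–148 — its reverse complement GCCAAGTCTCG is not present.
Both primers anneal to the bottom strand with 3' ends pointing the same way, so neither can prime synthesis back toward the other.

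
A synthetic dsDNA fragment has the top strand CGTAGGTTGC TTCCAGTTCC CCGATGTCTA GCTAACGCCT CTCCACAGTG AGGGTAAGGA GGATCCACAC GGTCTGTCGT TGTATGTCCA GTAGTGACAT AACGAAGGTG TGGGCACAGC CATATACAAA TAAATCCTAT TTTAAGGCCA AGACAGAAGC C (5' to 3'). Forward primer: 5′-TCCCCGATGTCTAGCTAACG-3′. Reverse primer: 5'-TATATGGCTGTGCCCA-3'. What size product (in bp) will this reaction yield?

Forward primer TCCCCGATGTCTAGCTAACG is found on the top strand at positions 18–37.
Reverse complement of the reverse primer: TGGGCACAGCCATATA. This occurs on the top strand at positions 111–126.
The product runs from position 18 to position 126, so its length is 126 − 18 + 1 = 109 bp.

109 bp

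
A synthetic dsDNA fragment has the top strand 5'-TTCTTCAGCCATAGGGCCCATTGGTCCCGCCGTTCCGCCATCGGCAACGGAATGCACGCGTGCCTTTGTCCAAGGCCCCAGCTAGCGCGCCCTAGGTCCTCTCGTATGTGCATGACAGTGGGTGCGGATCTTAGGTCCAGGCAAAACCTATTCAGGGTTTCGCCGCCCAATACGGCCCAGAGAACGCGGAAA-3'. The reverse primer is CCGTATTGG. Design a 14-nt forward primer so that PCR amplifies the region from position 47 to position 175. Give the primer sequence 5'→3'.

5'-ACGGAATGCACGCG-3'

The reverse primer's reverse complement CCAATACGG matches the template at positions 167–175; the product starts at position 47.
The forward primer is identical to the top strand over positions 47–60: ACGGAATGCACGCG.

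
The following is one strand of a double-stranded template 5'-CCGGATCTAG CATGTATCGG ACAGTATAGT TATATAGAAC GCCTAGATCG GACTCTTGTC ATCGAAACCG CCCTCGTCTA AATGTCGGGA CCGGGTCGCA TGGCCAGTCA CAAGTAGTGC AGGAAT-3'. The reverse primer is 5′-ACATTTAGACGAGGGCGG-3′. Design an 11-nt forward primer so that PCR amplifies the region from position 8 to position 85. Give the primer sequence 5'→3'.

5'-TAGCATGTATC-3'

The reverse primer's reverse complement CCGCCCTCGTCTAAATGT matches the template at positions 68–85; the product starts at position 8.
The forward primer is identical to the top strand over positions 8–18: TAGCATGTATC.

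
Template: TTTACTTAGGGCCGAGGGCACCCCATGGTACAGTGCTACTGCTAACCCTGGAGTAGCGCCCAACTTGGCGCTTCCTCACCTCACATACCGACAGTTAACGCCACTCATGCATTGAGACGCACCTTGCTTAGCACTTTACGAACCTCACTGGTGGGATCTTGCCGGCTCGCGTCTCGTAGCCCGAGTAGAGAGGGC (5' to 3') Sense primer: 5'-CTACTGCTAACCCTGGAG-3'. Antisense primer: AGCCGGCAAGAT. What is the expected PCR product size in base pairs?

132 bp

Scanning the template, CTACTGCTAACCCTGGAG occurs at positions 36–53; this primer anneals to the bottom strand there with its 3' end pointing downstream.
The reverse primer's reverse complement is ATCTTGCCGGCT, which matches the template at positions 156–167.
Product length = (reverse-primer end) − (forward-primer start) + 1 = 167 − 36 + 1 = 132 bp.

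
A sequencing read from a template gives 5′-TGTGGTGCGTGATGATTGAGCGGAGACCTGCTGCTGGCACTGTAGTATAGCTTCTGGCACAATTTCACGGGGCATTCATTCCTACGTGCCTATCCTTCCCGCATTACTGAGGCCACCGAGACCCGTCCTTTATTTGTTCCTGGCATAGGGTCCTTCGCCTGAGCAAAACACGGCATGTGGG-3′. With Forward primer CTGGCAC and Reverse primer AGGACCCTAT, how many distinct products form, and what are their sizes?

Two products: 121 bp, 101 bp

The forward primer CTGGCAC matches the top strand at positions 34–40, 54–60.
The reverse primer's reverse complement is ATAGGGTCCT, matching at positions 145–154.
Each forward site pairs with the reverse site to give a product ending at position 154: sizes 121, 101 bp.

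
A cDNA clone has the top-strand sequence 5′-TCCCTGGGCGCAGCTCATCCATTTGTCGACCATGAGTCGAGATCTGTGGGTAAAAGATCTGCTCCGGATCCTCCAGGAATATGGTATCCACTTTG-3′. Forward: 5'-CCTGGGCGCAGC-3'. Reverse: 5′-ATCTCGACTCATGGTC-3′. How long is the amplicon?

Forward primer CCTGGGCGCAGC is found on the top strand at positions 3–14.
The reverse primer's reverse complement is GACCATGAGTCGAGAT, which matches the template at positions 28–43.
Product length = (reverse-primer end) − (forward-primer start) + 1 = 43 − 3 + 1 = 41 bp.

41 bp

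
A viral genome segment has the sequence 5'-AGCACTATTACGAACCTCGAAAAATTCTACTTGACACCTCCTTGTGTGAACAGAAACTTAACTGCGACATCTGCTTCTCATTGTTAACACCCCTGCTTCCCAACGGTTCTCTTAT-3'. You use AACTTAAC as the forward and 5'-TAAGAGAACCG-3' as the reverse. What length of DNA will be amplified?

Scanning the template, AACTTAAC occurs at positions 55–62; this primer anneals to the bottom strand there with its 3' end pointing downstream.
The reverse primer's reverse complement is CGGTTCTCTTA, which matches the template at positions 104–114.
Amplicon spans positions 55–114: 60 bp.

60 bp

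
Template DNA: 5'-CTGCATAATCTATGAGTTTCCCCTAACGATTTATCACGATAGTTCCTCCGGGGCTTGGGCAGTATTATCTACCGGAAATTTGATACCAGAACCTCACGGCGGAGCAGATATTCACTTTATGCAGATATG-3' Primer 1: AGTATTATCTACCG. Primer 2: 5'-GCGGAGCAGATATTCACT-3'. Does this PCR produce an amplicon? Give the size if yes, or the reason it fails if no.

No product — both primers anneal to the same strand and extend in the same direction.

Primer 1 (AGTATTATCTACCG) matches the top strand at positions 61–74 (3' end points downstream).
Primer 2 (GCGGAGCAGATATTCACT) also matches the top strand directly, at positions 99–116 — its reverse complement AGTGAATATCTGCTCCGC is not present.
Both primers anneal to the bottom strand with 3' ends pointing the same way, so neither can prime synthesis back toward the other.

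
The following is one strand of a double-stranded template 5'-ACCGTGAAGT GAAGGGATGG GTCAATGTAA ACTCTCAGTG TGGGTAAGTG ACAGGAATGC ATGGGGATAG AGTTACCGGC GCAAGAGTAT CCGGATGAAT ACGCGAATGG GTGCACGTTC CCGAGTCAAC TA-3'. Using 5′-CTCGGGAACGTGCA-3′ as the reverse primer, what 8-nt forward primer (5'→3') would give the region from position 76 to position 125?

The reverse primer's reverse complement TGCACGTTCCCGAG matches the template at positions 112–125; the product starts at position 76.
The forward primer is identical to the top strand over positions 76–83: CCGGCGCA.

5'-CCGGCGCA-3'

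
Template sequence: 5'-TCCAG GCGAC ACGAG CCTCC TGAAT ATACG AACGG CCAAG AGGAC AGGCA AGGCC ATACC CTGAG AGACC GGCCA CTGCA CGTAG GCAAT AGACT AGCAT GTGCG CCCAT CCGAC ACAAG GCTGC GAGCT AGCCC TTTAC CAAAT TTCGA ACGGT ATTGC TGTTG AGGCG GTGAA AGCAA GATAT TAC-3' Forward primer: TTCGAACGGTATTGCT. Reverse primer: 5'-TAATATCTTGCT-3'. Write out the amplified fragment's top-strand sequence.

5'-TTCGAACGGTATTGCTGTTGAGGCGGTGAAAGCAAGATATTA-3'

The forward primer matches the template at positions 146–161.
The reverse primer's reverse complement is AGCAAGATATTA, which matches the template at positions 176–187.
The product is the template from position 146 through 187 (42 bp).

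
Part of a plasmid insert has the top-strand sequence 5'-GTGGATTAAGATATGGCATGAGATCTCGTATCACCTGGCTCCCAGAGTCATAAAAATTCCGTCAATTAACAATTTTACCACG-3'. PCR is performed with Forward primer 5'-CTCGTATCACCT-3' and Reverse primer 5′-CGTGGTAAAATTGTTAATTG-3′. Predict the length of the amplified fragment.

58 bp

The forward primer matches the template at positions 25–36.
Taking the reverse complement of CGTGGTAAAATTGTTAATTG gives CAATTAACAATTTTACCACG, found at positions 63–82 on the template; the primer anneals here to the top strand with its 3' end pointing upstream.
The product runs from position 25 to position 82, so its length is 82 − 25 + 1 = 58 bp.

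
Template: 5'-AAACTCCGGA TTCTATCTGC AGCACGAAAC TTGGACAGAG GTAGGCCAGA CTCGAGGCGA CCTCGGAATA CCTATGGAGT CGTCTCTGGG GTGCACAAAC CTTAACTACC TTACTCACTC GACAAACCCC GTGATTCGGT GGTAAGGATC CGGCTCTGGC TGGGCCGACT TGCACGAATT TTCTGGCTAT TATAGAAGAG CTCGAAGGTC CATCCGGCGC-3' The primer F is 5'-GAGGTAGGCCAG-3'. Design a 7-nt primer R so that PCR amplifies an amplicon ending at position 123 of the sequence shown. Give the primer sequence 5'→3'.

The forward primer binds at positions 38–49; the product's 3' end on the top strand is position 123.
The reverse primer anneals to the top strand over positions 117–123, i.e. to ACTCGAC.
Its sequence written 5'→3' is the reverse complement: GTCGAGT.

5'-GTCGAGT-3'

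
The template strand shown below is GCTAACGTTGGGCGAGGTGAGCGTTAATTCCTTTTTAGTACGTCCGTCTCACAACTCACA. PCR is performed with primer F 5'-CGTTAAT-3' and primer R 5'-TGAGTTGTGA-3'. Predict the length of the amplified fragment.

37 bp

Scanning the template, CGTTAAT occurs at positions 22–28; this primer anneals to the bottom strand there with its 3' end pointing downstream.
The reverse primer's reverse complement is TCACAACTCA, which matches the template at positions 49–58.
Product length = (reverse-primer end) − (forward-primer start) + 1 = 58 − 22 + 1 = 37 bp.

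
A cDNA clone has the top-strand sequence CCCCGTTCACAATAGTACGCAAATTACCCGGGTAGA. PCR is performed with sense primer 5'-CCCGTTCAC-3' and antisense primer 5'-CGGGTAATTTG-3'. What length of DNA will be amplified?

29 bp

The forward primer matches the template at positions 2–10.
Taking the reverse complement of CGGGTAATTTG gives CAAATTACCCG, found at positions 20–30 on the template; the primer anneals here to the top strand with its 3' end pointing upstream.
Product length = (reverse-primer end) − (forward-primer start) + 1 = 30 − 2 + 1 = 29 bp.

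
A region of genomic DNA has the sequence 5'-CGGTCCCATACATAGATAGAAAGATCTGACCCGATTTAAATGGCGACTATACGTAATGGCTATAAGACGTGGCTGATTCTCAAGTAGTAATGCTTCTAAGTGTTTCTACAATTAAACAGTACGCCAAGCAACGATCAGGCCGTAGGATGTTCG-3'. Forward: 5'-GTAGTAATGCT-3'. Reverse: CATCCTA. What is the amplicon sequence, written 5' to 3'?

5'-GTAGTAATGCTTCTAAGTGTTTCTACAATTAAACAGTACGCCAAGCAACGATCAGGCCGTAGGATG-3'

The forward primer matches the template at positions 84–94.
The reverse primer's reverse complement is TAGGATG, which matches the template at positions 143–149.
The product is the template from position 84 through 149 (66 bp).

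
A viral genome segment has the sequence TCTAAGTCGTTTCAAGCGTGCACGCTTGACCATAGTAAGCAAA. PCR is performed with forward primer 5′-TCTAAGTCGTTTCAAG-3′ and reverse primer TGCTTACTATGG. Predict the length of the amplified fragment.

41 bp

Forward primer TCTAAGTCGTTTCAAG is found on the top strand at positions 1–16.
Reverse complement of the reverse primer: CCATAGTAAGCA. This occurs on the top strand at positions 30–41.
Amplicon spans positions 1–41: 41 bp.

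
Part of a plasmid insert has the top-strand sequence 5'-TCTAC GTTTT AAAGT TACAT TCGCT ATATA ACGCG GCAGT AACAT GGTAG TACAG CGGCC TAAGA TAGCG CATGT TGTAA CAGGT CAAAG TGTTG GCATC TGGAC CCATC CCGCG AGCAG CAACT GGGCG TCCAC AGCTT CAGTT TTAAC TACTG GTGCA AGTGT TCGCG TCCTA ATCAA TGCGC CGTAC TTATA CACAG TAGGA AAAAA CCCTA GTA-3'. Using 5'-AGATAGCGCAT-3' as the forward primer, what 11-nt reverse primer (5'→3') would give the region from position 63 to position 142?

The product's 3' end on the top strand is position 142.
The reverse primer anneals to the top strand over positions 132–142, i.e. to CCACAGCTTCA.
Its sequence written 5'→3' is the reverse complement: TGAAGCTGTGG.

5'-TGAAGCTGTGG-3'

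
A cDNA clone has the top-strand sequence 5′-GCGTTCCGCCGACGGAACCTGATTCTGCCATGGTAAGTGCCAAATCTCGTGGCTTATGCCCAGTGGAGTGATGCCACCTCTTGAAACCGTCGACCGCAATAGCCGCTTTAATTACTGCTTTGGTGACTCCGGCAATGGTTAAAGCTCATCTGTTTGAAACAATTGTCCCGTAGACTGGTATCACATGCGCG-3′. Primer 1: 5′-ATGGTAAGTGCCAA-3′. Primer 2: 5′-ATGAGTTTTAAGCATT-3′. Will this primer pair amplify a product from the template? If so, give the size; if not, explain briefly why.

No product — primer 2 has no binding site in the template.

Primer 2 (ATGAGTTTTAAGCATT) does not match the top strand, and its reverse complement AATGCTTAAAACTCAT does not match either.
With no annealing site for primer 2, no amplification occurs.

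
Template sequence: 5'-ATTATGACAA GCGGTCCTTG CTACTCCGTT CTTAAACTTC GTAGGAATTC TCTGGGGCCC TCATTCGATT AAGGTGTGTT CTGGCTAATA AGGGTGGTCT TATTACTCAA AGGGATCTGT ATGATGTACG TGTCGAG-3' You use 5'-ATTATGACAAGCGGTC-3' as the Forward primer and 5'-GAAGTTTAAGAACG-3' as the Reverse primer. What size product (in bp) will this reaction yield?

The forward primer matches the template at positions 1–16.
Reverse complement of the reverse primer: CGTTCTTAAACTTC. This occurs on the top strand at positions 27–40.
Product length = (reverse-primer end) − (forward-primer start) + 1 = 40 − 1 + 1 = 40 bp.

40 bp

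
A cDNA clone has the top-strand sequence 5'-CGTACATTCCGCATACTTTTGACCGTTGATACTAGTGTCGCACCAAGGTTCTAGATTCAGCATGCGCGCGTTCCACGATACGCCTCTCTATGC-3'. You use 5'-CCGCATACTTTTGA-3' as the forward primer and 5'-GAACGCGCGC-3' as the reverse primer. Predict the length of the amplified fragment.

The forward primer matches the template at positions 9–22.
The reverse primer's reverse complement is GCGCGCGTTC, which matches the template at positions 64–73.
Product length = (reverse-primer end) − (forward-primer start) + 1 = 73 − 9 + 1 = 65 bp.

65 bp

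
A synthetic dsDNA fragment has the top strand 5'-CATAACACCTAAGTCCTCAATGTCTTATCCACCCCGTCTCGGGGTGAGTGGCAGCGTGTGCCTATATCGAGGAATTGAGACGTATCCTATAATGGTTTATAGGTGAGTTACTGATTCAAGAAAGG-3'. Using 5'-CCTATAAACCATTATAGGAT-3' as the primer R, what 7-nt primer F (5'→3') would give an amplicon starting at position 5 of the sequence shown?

5'-ACACCTA-3'

The reverse primer's reverse complement ATCCTATAATGGTTTATAGG matches the template at positions 84–103; the product starts at position 5.
The forward primer is identical to the top strand over positions 5–11: ACACCTA.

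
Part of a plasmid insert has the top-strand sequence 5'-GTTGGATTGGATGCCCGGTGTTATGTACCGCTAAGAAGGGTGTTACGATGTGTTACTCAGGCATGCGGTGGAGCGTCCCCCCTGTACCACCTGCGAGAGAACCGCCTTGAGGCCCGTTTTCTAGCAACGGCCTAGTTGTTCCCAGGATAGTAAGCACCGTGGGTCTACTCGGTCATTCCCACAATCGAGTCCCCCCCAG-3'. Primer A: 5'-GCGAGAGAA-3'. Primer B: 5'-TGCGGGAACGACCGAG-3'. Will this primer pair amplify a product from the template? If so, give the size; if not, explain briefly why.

No product — primer B has no binding site in the template.

Primer B (TGCGGGAACGACCGAG) does not match the top strand, and its reverse complement CTCGGTCGTTCCCGCA does not match either.
With no annealing site for primer B, no amplification occurs.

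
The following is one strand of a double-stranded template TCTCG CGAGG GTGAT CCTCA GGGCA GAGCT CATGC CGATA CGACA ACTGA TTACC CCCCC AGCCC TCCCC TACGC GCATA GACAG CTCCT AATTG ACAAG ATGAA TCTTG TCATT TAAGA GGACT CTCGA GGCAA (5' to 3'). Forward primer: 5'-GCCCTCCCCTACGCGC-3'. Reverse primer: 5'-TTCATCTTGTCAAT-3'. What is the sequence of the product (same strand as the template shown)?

5'-GCCCTCCCCTACGCGCATAGACAGCTCCTAATTGACAAGATGAA-3'

The forward primer matches the template at positions 62–77.
Taking the reverse complement of TTCATCTTGTCAAT gives ATTGACAAGATGAA, found at positions 92–105 on the template; the primer anneals here to the top strand with its 3' end pointing upstream.
The product is the template from position 62 through 105 (44 bp).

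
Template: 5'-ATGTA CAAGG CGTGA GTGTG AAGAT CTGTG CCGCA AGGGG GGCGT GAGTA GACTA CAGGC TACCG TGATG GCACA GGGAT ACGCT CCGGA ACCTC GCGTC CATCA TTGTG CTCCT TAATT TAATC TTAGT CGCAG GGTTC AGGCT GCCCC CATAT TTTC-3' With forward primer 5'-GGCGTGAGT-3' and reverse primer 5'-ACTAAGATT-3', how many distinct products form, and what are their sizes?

Two products: 122 bp, 90 bp

The forward primer GGCGTGAGT matches the top strand at positions 9–17, 41–49.
The reverse primer's reverse complement is AATCTTAGT, matching at positions 122–130.
Each forward site pairs with the reverse site to give a product ending at position 130: sizes 122, 90 bp.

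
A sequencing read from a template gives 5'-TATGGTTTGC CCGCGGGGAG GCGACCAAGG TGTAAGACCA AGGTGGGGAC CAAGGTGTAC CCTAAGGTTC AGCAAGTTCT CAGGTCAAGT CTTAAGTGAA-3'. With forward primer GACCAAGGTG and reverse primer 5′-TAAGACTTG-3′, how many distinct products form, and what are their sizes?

Three products: 72 bp, 59 bp, 47 bp

The forward primer GACCAAGGTG matches the top strand at positions 23–32, 36–45, 48–57.
The reverse primer's reverse complement is CAAGTCTTA, matching at positions 86–94.
Each forward site pairs with the reverse site to give a product ending at position 94: sizes 72, 59, 47 bp.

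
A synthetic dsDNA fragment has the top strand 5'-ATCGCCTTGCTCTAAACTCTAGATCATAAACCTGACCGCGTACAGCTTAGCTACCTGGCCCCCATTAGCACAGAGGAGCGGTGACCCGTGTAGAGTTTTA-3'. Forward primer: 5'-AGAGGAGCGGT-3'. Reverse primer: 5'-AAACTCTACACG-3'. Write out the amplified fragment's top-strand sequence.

5'-AGAGGAGCGGTGACCCGTGTAGAGTTT-3'

Scanning the template, AGAGGAGCGGT occurs at positions 72–82; this primer anneals to the bottom strand there with its 3' end pointing downstream.
Taking the reverse complement of AAACTCTACACG gives CGTGTAGAGTTT, found at positions 87–98 on the template; the primer anneals here to the top strand with its 3' end pointing upstream.
The product is the template from position 72 through 98 (27 bp).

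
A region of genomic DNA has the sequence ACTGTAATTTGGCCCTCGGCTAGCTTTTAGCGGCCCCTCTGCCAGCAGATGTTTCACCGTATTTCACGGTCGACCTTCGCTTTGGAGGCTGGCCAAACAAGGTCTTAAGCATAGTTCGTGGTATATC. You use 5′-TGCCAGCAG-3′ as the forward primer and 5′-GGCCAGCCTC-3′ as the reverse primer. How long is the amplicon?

Scanning the template, TGCCAGCAG occurs at positions 40–48; this primer anneals to the bottom strand there with its 3' end pointing downstream.
Reverse complement of the reverse primer: GAGGCTGGCC. This occurs on the top strand at positions 85–94.
Amplicon spans positions 40–94: 55 bp.

55 bp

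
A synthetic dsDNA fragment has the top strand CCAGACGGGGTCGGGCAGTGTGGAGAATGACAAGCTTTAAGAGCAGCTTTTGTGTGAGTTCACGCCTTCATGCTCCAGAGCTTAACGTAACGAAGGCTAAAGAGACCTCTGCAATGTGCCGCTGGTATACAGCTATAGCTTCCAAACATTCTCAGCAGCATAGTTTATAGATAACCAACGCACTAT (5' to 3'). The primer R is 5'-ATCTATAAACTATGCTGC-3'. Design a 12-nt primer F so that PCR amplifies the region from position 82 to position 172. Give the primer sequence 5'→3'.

5'-TTAACGTAACGA-3'

The reverse primer's reverse complement GCAGCATAGTTTATAGAT matches the template at positions 155–172; the product starts at position 82.
The forward primer is identical to the top strand over positions 82–93: TTAACGTAACGA.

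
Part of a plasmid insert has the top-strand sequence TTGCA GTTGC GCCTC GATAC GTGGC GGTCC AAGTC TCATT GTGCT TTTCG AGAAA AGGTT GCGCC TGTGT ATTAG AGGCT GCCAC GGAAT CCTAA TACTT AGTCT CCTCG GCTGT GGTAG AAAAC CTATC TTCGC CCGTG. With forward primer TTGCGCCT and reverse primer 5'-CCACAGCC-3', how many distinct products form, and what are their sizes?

Two products: 111 bp, 59 bp

The forward primer TTGCGCCT matches the top strand at positions 7–14, 59–66.
The reverse primer's reverse complement is GGCTGTGG, matching at positions 110–117.
Each forward site pairs with the reverse site to give a product ending at position 117: sizes 111, 59 bp.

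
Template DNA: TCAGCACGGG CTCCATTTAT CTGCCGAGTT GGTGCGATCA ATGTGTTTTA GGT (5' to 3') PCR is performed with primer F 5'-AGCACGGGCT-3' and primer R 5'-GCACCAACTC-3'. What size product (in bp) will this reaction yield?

33 bp

The forward primer matches the template at positions 3–12.
Taking the reverse complement of GCACCAACTC gives GAGTTGGTGC, found at positions 26–35 on the template; the primer anneals here to the top strand with its 3' end pointing upstream.
The product runs from position 3 to position 35, so its length is 35 − 3 + 1 = 33 bp.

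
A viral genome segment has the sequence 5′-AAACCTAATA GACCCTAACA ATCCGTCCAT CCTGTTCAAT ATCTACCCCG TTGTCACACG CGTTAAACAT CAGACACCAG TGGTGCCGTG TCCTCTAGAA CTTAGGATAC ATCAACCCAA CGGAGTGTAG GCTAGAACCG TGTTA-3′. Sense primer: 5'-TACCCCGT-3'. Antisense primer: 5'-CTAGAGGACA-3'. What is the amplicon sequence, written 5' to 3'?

Forward primer TACCCCGT is found on the top strand at positions 44–51.
Reverse complement of the reverse primer: TGTCCTCTAG. This occurs on the top strand at positions 89–98.
The product is the template from position 44 through 98 (55 bp).

5'-TACCCCGTTGTCACACGCGTTAAACATCAGACACCAGTGGTGCCGTGTCCTCTAG-3'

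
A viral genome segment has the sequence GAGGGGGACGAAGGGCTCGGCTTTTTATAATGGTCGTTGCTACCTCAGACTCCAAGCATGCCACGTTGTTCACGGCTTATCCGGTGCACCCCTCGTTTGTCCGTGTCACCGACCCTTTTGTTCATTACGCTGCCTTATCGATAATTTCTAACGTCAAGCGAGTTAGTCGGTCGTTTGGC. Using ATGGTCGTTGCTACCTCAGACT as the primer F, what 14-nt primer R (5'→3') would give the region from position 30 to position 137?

The product's 3' end on the top strand is position 137.
The reverse primer anneals to the top strand over positions 124–137, i.e. to ATTACGCTGCCTTA.
Its sequence written 5'→3' is the reverse complement: TAAGGCAGCGTAAT.

5'-TAAGGCAGCGTAAT-3'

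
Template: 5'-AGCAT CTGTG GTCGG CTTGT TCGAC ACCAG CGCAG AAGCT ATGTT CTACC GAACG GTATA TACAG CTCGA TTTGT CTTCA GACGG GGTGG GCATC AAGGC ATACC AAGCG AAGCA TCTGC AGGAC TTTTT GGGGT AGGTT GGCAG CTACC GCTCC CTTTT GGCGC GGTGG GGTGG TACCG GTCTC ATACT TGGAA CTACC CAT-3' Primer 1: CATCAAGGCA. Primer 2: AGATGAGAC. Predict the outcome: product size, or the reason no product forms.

No product — primer 2 has no binding site in the template.

Primer 2 (AGATGAGAC) does not match the top strand, and its reverse complement GTCTCATCT does not match either.
With no annealing site for primer 2, no amplification occurs.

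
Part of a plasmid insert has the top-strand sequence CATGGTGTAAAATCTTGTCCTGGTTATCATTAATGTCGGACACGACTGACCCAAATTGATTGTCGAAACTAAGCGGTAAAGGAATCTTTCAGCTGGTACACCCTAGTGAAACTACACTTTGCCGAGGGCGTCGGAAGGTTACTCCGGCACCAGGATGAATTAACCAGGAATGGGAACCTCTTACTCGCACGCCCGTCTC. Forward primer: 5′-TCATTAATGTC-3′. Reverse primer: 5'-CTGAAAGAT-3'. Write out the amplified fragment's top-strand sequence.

The forward primer matches the template at positions 27–37.
Taking the reverse complement of CTGAAAGAT gives ATCTTTCAG, found at positions 84–92 on the template; the primer anneals here to the top strand with its 3' end pointing upstream.
The product is the template from position 27 through 92 (66 bp).

5'-TCATTAATGTCGGACACGACTGACCCAAATTGATTGTCGAAACTAAGCGGTAAAGGAATCTTTCAG-3'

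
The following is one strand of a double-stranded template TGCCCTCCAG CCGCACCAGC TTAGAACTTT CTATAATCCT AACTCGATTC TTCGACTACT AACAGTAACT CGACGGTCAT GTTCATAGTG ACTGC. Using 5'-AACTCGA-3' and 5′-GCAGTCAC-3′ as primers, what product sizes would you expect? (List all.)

55 bp, 29 bp

The forward primer AACTCGA matches the top strand at positions 41–47, 67–73.
The reverse primer's reverse complement is GTGACTGC, matching at positions 88–95.
Each forward site pairs with the reverse site to give a product ending at position 95: sizes 55, 29 bp.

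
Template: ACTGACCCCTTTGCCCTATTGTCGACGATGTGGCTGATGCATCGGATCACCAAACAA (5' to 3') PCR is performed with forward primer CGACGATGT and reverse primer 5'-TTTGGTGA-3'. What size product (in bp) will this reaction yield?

32 bp

Forward primer CGACGATGT is found on the top strand at positions 23–31.
The reverse primer's reverse complement is TCACCAAA, which matches the template at positions 47–54.
Product length = (reverse-primer end) − (forward-primer start) + 1 = 54 − 23 + 1 = 32 bp.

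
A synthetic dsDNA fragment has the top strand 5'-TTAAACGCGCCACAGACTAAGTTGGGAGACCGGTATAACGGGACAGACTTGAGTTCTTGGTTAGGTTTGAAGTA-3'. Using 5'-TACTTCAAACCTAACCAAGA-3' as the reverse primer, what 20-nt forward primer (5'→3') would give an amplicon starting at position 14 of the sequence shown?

The reverse primer's reverse complement TCTTGGTTAGGTTTGAAGTA matches the template at positions 55–74; the product starts at position 14.
The forward primer is identical to the top strand over positions 14–33: AGACTAAGTTGGGAGACCGG.

5'-AGACTAAGTTGGGAGACCGG-3'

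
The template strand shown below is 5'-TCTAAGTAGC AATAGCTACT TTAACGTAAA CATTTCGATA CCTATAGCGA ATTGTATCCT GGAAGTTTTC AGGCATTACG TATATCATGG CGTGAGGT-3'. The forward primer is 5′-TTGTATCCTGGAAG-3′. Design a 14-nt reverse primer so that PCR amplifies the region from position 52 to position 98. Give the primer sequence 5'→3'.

5'-ACCTCACGCCATGA-3'

The product's 3' end on the top strand is position 98.
The reverse primer anneals to the top strand over positions 85–98, i.e. to TCATGGCGTGAGGT.
Its sequence written 5'→3' is the reverse complement: ACCTCACGCCATGA.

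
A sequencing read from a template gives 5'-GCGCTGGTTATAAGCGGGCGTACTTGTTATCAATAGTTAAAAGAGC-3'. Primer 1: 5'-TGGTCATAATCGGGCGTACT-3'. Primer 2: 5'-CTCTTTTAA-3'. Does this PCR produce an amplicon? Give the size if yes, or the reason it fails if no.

Primer 1 (TGGTCATAATCGGGCGTACT) does not match the top strand, and its reverse complement AGTACGCCCGATTATGACCA does not match either.
With no annealing site for primer 1, no amplification occurs.

No product — primer 1 has no binding site in the template.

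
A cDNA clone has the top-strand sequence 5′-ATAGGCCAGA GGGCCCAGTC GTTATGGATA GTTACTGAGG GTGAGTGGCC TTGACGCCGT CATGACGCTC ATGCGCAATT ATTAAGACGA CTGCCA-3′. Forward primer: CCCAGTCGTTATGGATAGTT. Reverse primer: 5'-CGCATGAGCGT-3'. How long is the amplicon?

62 bp

Scanning the template, CCCAGTCGTTATGGATAGTT occurs at positions 14–33; this primer anneals to the bottom strand there with its 3' end pointing downstream.
Reverse complement of the reverse primer: ACGCTCATGCG. This occurs on the top strand at positions 65–75.
Product length = (reverse-primer end) − (forward-primer start) + 1 = 75 − 14 + 1 = 62 bp.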